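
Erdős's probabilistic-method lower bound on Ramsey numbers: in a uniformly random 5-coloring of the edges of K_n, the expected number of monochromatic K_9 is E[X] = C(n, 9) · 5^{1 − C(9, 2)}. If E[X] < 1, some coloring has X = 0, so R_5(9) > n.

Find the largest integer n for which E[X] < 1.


We need C(n, 9) · 5^{1 − 36} < 1, i.e. C(n, 9) < 5^{36 − 1} = 2910383045673370361328125.
Check values of n near the boundary:
  n = 2165: C(2165, 9) = 2832220612024886803272630; 2832220612024886803272630 < 2910383045673370361328125? YES
  n = 2166: C(2166, 9) = 2844037944203015677277940; 2844037944203015677277940 < 2910383045673370361328125? YES
  n = 2167: C(2167, 9) = 2855899084841489792706810; 2855899084841489792706810 < 2910383045673370361328125? YES
  n = 2168: C(2168, 9) = 2867804175977929537095120; 2867804175977929537095120 < 2910383045673370361328125? YES
  n = 2169: C(2169, 9) = 2879753360044504243499683; 2879753360044504243499683 < 2910383045673370361328125? YES
  n = 2170: C(2170, 9) = 2891746779868845075610510; 2891746779868845075610510 < 2910383045673370361328125? YES
  n = 2171: C(2171, 9) = 2903784578674959601827205; 2903784578674959601827205 < 2910383045673370361328125? YES
  n = 2172: C(2172, 9) = 2915866900084148060642020; 2915866900084148060642020 < 2910383045673370361328125? NO
  n = 2173: C(2173, 9) = 2927993888115921319674265; 2927993888115921319674265 < 2910383045673370361328125? NO
The largest n with C(n, 9) < 2910383045673370361328125 is n = 2171 (where E[X] = 580756915734991920365441/582076609134674072265625 ≈ 0.9977). Hence R_5(9) > 2171, i.e. R_5(9) ≥ 2172.

Largest n = 2171; hence R_5(9) > 2171.


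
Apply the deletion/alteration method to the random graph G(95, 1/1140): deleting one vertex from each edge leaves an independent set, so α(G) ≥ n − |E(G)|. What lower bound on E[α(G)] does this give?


E[|E(G)|] = C(95, 2)·p = 4465 · (1/1140) = 47/12.
E[α(G)] ≥ n − E[|E(G)|] = 95 − 47/12 = 1093/12.
Numerically: ≈ 91.0833.
(This is only a lower bound; the true E[α(G)] may be larger.)

E[α(G)] ≥ 1093/12 ≈ 91.0833.


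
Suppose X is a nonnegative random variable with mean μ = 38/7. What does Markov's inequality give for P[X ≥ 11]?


μ = E[X] = 38/7, a = 11.
Markov: P[X ≥ 11] ≤ μ/a = (38/7)/11 = 38/77.
Numerically: ≈ 0.494.
(Since a = 11 > μ = 5.429, the bound 38/77 is < 1 and informative.)

P[X ≥ 11] ≤ 38/77 ≈ 0.494.


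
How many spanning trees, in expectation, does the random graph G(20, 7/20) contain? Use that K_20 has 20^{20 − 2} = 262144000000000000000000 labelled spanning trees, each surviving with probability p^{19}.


K_20 has 20^{20 − 2} = 262144000000000000000000 labelled spanning trees.
For each such spanning tree H, let X_H = 1 if all 19 edges of H are present in G. Then P[X_H = 1] = p^{19} = (7/20)^{19} = 11398895185373143/5242880000000000000000000.
Summing the indicators: E[X] = Σ_H E[X_H] = 262144000000000000000000 · p^{19} = 262144000000000000000000 · 11398895185373143/5242880000000000000000000 = 11398895185373143/20.
Numerically: E[X] ≈ 5.6994e+14.

E[X] = 262144000000000000000000 · (7/20)^{19} = 11398895185373143/20 ≈ 5.6994e+14.


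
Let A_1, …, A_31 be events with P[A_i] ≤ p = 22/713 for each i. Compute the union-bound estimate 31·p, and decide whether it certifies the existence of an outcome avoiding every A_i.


Union bound: P[∪_{i=1}^{31} A_i] ≤ Σ_i P[A_i] ≤ 31·p = 31·(22/713) = 22/23.
Numerically: 22/23 ≈ 0.95652.
Is 22/23 < 1? YES.
Since P[∪ A_i] ≤ 22/23 < 1, the complement has P[∩ A_i^c] ≥ 1 − 22/23 = 1/23 > 0, so some outcome avoids every A_i.

31·p = 22/23 ≈ 0.95652; existence CERTIFIED by the union bound.


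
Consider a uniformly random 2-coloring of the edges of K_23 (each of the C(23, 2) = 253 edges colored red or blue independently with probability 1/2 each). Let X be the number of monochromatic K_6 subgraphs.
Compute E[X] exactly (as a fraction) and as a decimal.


Let X = Σ_S X_S over the C(23, 6) = 100947 subsets S of size 6, where X_S = 1 if the K_6 on S is monochromatic.
For a fixed S, the K_6 on S has C(6, 2) = 15 edges. P[all 15 edges red] = (1/2)^15, and likewise for blue, so P[monochromatic] = 2·(1/2)^15 = 2^{1 − 15} = 1/16384.
Summing: E[X] = C(23, 6) · 2^{1 − 15} = 100947 · 1/16384 = 100947/16384.
Numerically: E[X] ≈ 6.161.

E[X] = C(23,6)·2^(1−C(6,2)) = 100947/16384 ≈ 6.161.


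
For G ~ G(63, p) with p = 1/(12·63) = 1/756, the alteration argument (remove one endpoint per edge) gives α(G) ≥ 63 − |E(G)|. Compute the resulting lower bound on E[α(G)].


E[|E(G)|] = C(63, 2)·p = 1953 · (1/756) = 31/12.
E[α(G)] ≥ n − E[|E(G)|] = 63 − 31/12 = 725/12.
Numerically: ≈ 60.4167.
(This is only a lower bound; the true E[α(G)] may be larger.)

E[α(G)] ≥ 725/12 ≈ 60.4167.


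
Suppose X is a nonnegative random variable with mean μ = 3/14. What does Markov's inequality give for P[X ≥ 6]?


μ = E[X] = 3/14, a = 6.
Markov: P[X ≥ 6] ≤ μ/a = (3/14)/6 = 1/28.
Numerically: ≈ 0.035714.
(Since a = 6 > μ = 0.214286, the bound 1/28 is < 1 and informative.)

P[X ≥ 6] ≤ 1/28 ≈ 0.035714.


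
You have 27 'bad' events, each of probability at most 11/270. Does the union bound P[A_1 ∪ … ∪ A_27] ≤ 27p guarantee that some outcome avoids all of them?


Union bound: P[∪_{i=1}^{27} A_i] ≤ Σ_i P[A_i] ≤ 27·p = 27·(11/270) = 11/10.
Numerically: 11/10 ≈ 1.100000.
Is 11/10 < 1? NO.
Since the bound 11/10 is ≥ 1, the union bound is uninformative here; it does NOT by itself certify existence.

27·p = 11/10 ≈ 1.100000; existence NOT certified by the union bound.


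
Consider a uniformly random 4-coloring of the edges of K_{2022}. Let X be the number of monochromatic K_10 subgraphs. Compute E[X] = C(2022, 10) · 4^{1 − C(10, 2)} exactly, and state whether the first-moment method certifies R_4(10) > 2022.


E[X] = C(2022, 10) · 4^{1 − 45} = 307870445231474093395937796 · 4^{−44} = 307870445231474093395937796/309485009821345068724781056.
As a reduced fraction: E[X] = 76967611307868523348984449/77371252455336267181195264 ≈ 0.9948.
Is E[X] < 1? YES.
Since E[X] < 1, there exists a 4-coloring of K_{2022} with no monochromatic K_10; hence R_4(10) > 2022.

E[X] = 76967611307868523348984449/77371252455336267181195264 ≈ 0.9948; E[X] < 1, so R_4(10) > 2022.


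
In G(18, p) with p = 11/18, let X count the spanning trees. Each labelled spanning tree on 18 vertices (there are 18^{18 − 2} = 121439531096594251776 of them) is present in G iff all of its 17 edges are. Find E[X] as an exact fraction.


K_18 has 18^{18 − 2} = 121439531096594251776 labelled spanning trees.
For each such spanning tree H, let X_H = 1 if all 17 edges of H are present in G. Then P[X_H = 1] = p^{17} = (11/18)^{17} = 505447028499293771/2185911559738696531968.
Summing the indicators: E[X] = Σ_H E[X_H] = 121439531096594251776 · p^{17} = 121439531096594251776 · 505447028499293771/2185911559738696531968 = 505447028499293771/18.
Numerically: E[X] ≈ 2.808e+16.

E[X] = 121439531096594251776 · (11/18)^{17} = 505447028499293771/18 ≈ 2.808e+16.


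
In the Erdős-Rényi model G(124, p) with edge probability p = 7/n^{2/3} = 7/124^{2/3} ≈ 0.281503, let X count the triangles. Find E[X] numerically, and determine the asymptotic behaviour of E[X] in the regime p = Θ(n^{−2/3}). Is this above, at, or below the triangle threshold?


Number of potential triangles: C(124, 3) = 310124.
Each occurs with probability p³ ≈ (0.281503)³ ≈ 2.23074922e-02.
By linearity: E[X] = C(124, 3)·p³ ≈ 310124 · 2.23074922e-02 ≈ 6918.088710.
Since α = 2/3 < 1, p = c/n^{2/3} ≫ 1/n is above the triangle threshold p ~ 1/n. Asymptotically E[X] ~ (c³/6)·n^{3(1−α)} = (7³/6)·n^{1} → ∞; triangles are abundant w.h.p.

E[X] ≈ 6918.088710; in regime p = Θ(1/n^{2/3}) E[X] diverges (above the triangle threshold p ~ 1/n).


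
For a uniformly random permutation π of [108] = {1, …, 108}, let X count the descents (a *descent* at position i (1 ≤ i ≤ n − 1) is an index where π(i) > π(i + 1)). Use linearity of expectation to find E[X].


Write X = Σ X_I over i = 1, …, 107, with X_I the indicator of one descent.
There are 107 indicators.
For each fixed i, the pair (π(i), π(i+1)) is a uniformly random ordered pair of distinct values from {1, …, 108}; by symmetry P[π(i) > π(i+1)] = 1/2.
By linearity: E[X] = 107 · (1/2) = (108 − 1) · (1/2) = 107/2 ≈ 53.5000.

E[X] = 107/2 = 53.5000.


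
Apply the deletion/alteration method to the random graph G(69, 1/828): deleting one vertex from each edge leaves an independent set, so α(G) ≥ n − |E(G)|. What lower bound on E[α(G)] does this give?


E[|E(G)|] = C(69, 2)·p = 2346 · (1/828) = 17/6.
E[α(G)] ≥ n − E[|E(G)|] = 69 − 17/6 = 397/6.
Numerically: ≈ 66.167.
(This is only a lower bound; the true E[α(G)] may be larger.)

E[α(G)] ≥ 397/6 ≈ 66.167.


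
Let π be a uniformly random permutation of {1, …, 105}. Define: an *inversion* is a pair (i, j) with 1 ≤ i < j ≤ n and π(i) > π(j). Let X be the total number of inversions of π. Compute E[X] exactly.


Write X = Σ X_I over the C(105, 2) = 5460 pairs i < j, with X_I the indicator of one inversion.
There are 5460 indicators.
For each fixed pair i < j, the values π(i) and π(j) are two distinct elements of {1, …, 105} in uniformly random order; by symmetry P[π(i) > π(j)] = 1/2.
By linearity: E[X] = 5460 · (1/2) = C(105, 2) · (1/2) = 5460/2 = 2730 ≈ 2730.00000.

E[X] = 2730 = 2730.00000.


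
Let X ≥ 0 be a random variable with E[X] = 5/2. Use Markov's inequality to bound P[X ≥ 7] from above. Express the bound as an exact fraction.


μ = E[X] = 5/2, a = 7.
Markov: P[X ≥ 7] ≤ μ/a = (5/2)/7 = 5/14.
Numerically: ≈ 0.35714.
(Since a = 7 > μ = 2.50000, the bound 5/14 is < 1 and informative.)

P[X ≥ 7] ≤ 5/14 ≈ 0.35714.


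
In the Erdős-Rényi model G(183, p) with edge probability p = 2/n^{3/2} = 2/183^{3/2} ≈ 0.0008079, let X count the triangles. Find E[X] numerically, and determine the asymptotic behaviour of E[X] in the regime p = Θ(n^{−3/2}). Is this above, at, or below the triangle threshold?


Number of potential triangles: C(183, 3) = 1004731.
Each occurs with probability p³ ≈ (0.0008079)³ ≈ 5.273028e-10.
By linearity: E[X] = C(183, 3)·p³ ≈ 1004731 · 5.273028e-10 ≈ 0.0005.
Since α = 3/2 > 1, p = c/n^{3/2} = o(1/n) is below the triangle threshold p ~ 1/n. Asymptotically E[X] ~ (c³/6)·n^{3(1−α)} = (2³/6)·n^{-1.5} → 0, so by Markov's inequality G has no triangles w.h.p.

E[X] ≈ 0.0005; in regime p = Θ(1/n^{3/2}) E[X] tends to 0 (below the triangle threshold p ~ 1/n).


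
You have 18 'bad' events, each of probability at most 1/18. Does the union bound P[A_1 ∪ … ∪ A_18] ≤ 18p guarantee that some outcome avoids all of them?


Union bound: P[∪_{i=1}^{18} A_i] ≤ Σ_i P[A_i] ≤ 18·p = 18·(1/18) = 1.
Numerically: 1 ≈ 1.00000.
Is 1 < 1? NO.
Since the bound 1 is ≥ 1, the union bound is uninformative here; it does NOT by itself certify existence.

18·p = 1 ≈ 1.00000; existence NOT certified by the union bound.


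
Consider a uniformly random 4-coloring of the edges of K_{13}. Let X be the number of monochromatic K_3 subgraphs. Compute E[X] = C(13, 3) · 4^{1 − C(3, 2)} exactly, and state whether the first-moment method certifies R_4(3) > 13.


E[X] = C(13, 3) · 4^{1 − 3} = 286 · 4^{−2} = 286/16.
As a reduced fraction: E[X] = 143/8 ≈ 17.875.
Is E[X] < 1? NO.
Since E[X] ≥ 1, the first-moment bound is inconclusive at n = 13; it does NOT by itself certify R_4(3) > 13.

E[X] = 143/8 ≈ 17.875; E[X] ≥ 1; first-moment method inconclusive here.


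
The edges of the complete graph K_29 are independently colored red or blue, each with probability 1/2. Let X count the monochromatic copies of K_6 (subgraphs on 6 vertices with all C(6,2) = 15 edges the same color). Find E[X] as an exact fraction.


Let X = Σ_S X_S over the C(29, 6) = 475020 subsets S of size 6, where X_S = 1 if the K_6 on S is monochromatic.
For a fixed S, the K_6 on S has C(6, 2) = 15 edges. P[all 15 edges red] = (1/2)^15, and likewise for blue, so P[monochromatic] = 2·(1/2)^15 = 2^{1 − 15} = 1/16384.
By linearity of expectation: E[X] = C(29, 6) · 2^{1 − 15} = 475020 · 1/16384 = 118755/4096.
Numerically: E[X] ≈ 28.992920.

E[X] = C(29,6)·2^(1−C(6,2)) = 118755/4096 ≈ 28.992920.


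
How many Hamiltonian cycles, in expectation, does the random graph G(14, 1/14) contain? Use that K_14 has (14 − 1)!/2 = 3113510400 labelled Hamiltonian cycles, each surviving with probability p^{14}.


K_14 has (14 − 1)!/2 = 3113510400 labelled Hamiltonian cycles.
For each such Hamiltonian cycle H, let X_H = 1 if all 14 edges of H are present in G. Then P[X_H = 1] = p^{14} = (1/14)^{14} = 1/11112006825558016.
Summing the indicators: E[X] = Σ_H E[X_H] = 3113510400 · p^{14} = 3113510400 · 1/11112006825558016 = 868725/3100448333024.
Numerically: E[X] ≈ 2.8019e-07.

E[X] = 3113510400 · (1/14)^{14} = 868725/3100448333024 ≈ 2.8019e-07.


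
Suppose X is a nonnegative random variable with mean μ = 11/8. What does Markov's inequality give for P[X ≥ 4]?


μ = E[X] = 11/8, a = 4.
Markov: P[X ≥ 4] ≤ μ/a = (11/8)/4 = 11/32.
Numerically: ≈ 0.34375.
(Since a = 4 > μ = 1.37500, the bound 11/32 is < 1 and informative.)

P[X ≥ 4] ≤ 11/32 ≈ 0.34375.


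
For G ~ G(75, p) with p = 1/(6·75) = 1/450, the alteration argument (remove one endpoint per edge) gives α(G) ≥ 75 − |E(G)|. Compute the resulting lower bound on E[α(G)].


E[|E(G)|] = C(75, 2)·p = 2775 · (1/450) = 37/6.
E[α(G)] ≥ n − E[|E(G)|] = 75 − 37/6 = 413/6.
Numerically: ≈ 68.83333.
(This is only a lower bound; the true E[α(G)] may be larger.)

E[α(G)] ≥ 413/6 ≈ 68.83333.


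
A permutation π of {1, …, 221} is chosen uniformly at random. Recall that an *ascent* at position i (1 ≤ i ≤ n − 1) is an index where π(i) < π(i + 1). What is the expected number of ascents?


Write X = Σ X_I over i = 1, …, 220, with X_I the indicator of one ascent.
There are 220 indicators.
For each fixed i, the pair (π(i), π(i+1)) is a uniformly random ordered pair of distinct values from {1, …, 221}; by symmetry P[π(i) < π(i+1)] = 1/2.
By linearity: E[X] = 220 · (1/2) = (221 − 1) · (1/2) = 110 ≈ 110.000.

E[X] = 110 = 110.000.


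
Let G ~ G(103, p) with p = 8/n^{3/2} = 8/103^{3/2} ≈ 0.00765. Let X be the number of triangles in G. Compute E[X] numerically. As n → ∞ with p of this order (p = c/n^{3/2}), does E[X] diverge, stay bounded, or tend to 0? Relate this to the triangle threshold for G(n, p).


Number of potential triangles: C(103, 3) = 176851.
Each occurs with probability p³ ≈ (0.00765)³ ≈ 4.48232e-07.
By linearity: E[X] = C(103, 3)·p³ ≈ 176851 · 4.48232e-07 ≈ 0.079.
Since α = 3/2 > 1, p = c/n^{3/2} = o(1/n) is below the triangle threshold p ~ 1/n. Asymptotically E[X] ~ (c³/6)·n^{3(1−α)} = (8³/6)·n^{-1.5} → 0, so by Markov's inequality G has no triangles w.h.p.

E[X] ≈ 0.079; in regime p = Θ(1/n^{3/2}) E[X] tends to 0 (below the triangle threshold p ~ 1/n).


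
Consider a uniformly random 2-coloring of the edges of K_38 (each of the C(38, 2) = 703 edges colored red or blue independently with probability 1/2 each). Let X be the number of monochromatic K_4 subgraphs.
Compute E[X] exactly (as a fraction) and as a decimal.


Let X = Σ_S X_S over the C(38, 4) = 73815 subsets S of size 4, where X_S = 1 if the K_4 on S is monochromatic.
For a fixed S, the K_4 on S has C(4, 2) = 6 edges. P[all 6 edges red] = (1/2)^6, and likewise for blue, so P[monochromatic] = 2·(1/2)^6 = 2^{1 − 6} = 1/32.
Summing: E[X] = C(38, 4) · 2^{1 − 6} = 73815 · 1/32 = 73815/32.
Numerically: E[X] ≈ 2306.718750.

E[X] = C(38,4)·2^(1−C(4,2)) = 73815/32 ≈ 2306.718750.


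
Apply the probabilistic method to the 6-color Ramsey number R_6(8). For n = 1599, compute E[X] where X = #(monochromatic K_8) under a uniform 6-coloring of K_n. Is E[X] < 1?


E[X] = C(1599, 8) · 6^{1 − 28} = 1041478627524184359081 · 6^{−27} = 1041478627524184359081/1023490369077469249536.
As a reduced fraction: E[X] = 38573282500895717003/37907050706572935168 ≈ 1.017575.
Is E[X] < 1? NO.
Since E[X] ≥ 1, the first-moment bound is inconclusive at n = 1599; it does NOT by itself certify R_6(8) > 1599.

E[X] = 38573282500895717003/37907050706572935168 ≈ 1.017575; E[X] ≥ 1; first-moment method inconclusive here.


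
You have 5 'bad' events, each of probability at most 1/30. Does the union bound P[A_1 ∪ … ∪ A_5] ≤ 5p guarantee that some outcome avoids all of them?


Union bound: P[∪_{i=1}^{5} A_i] ≤ Σ_i P[A_i] ≤ 5·p = 5·(1/30) = 1/6.
Numerically: 1/6 ≈ 0.167.
Is 1/6 < 1? YES.
Since P[∪ A_i] ≤ 1/6 < 1, the complement has P[∩ A_i^c] ≥ 1 − 1/6 = 5/6 > 0, so some outcome avoids every A_i.

5·p = 1/6 ≈ 0.167; existence CERTIFIED by the union bound.


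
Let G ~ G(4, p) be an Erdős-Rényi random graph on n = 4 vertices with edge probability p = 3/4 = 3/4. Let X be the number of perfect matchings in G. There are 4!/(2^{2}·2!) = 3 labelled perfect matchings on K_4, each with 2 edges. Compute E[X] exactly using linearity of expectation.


K_4 has 4!/(2^{2}·2!) = 3 labelled perfect matchings.
For each such perfect matching H, let X_H = 1 if all 2 edges of H are present in G. Then P[X_H = 1] = p^{2} = (3/4)^{2} = 9/16.
By linearity of expectation: E[X] = Σ_H E[X_H] = 3 · p^{2} = 3 · 9/16 = 27/16.
Numerically: E[X] ≈ 1.6875.

E[X] = 3 · (3/4)^{2} = 27/16 ≈ 1.6875.


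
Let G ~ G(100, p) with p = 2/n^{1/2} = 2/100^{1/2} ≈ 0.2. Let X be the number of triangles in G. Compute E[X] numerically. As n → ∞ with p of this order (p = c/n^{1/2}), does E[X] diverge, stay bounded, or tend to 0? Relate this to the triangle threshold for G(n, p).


Number of potential triangles: C(100, 3) = 161700.
Each occurs with probability p³ ≈ (0.2)³ ≈ 8.0000000e-03.
By linearity: E[X] = C(100, 3)·p³ ≈ 161700 · 8.0000000e-03 ≈ 1293.60000.
Since α = 1/2 < 1, p = c/n^{1/2} ≫ 1/n is above the triangle threshold p ~ 1/n. Asymptotically E[X] ~ (c³/6)·n^{3(1−α)} = (2³/6)·n^{1.5} → ∞; triangles are abundant w.h.p.

E[X] ≈ 1293.60000; in regime p = Θ(1/n^{1/2}) E[X] diverges (above the triangle threshold p ~ 1/n).


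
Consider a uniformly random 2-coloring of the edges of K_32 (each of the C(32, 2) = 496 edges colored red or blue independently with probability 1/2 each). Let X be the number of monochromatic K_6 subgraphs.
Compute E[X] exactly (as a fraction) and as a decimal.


Let X = Σ_S X_S over the C(32, 6) = 906192 subsets S of size 6, where X_S = 1 if the K_6 on S is monochromatic.
For a fixed S, the K_6 on S has C(6, 2) = 15 edges. P[all 15 edges red] = (1/2)^15, and likewise for blue, so P[monochromatic] = 2·(1/2)^15 = 2^{1 − 15} = 1/16384.
Summing: E[X] = C(32, 6) · 2^{1 − 15} = 906192 · 1/16384 = 56637/1024.
Numerically: E[X] ≈ 55.310.

E[X] = C(32,6)·2^(1−C(6,2)) = 56637/1024 ≈ 55.310.


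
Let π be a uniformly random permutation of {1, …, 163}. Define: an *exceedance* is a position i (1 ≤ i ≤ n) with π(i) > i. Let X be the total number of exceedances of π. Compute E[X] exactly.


Write X = Σ_{i=1}^{163} X_i, where X_i = 1_{π(i) > i}.
For each fixed i, π(i) is uniform over {1, …, 163} (marginal of a uniform permutation), so P[π(i) > i] = (n − i)/n. Summing: Σ_{i=1}^{163} (n − i)/n = (0 + 1 + … + 162)/163 = 163(163 − 1)/(2·163) = (163 − 1)/2.
Hence E[X] = Σ_{i=1}^{163} (163 − i)/163 = 81 ≈ 81.00000.

E[X] = 81 = 81.00000.


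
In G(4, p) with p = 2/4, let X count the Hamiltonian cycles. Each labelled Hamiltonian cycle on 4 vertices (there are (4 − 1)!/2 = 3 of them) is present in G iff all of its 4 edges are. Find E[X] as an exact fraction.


K_4 has (4 − 1)!/2 = 3 labelled Hamiltonian cycles.
For each such Hamiltonian cycle H, let X_H = 1 if all 4 edges of H are present in G. Then P[X_H = 1] = p^{4} = (1/2)^{4} = 1/16.
Summing the indicators: E[X] = Σ_H E[X_H] = 3 · p^{4} = 3 · 1/16 = 3/16.
Numerically: E[X] ≈ 0.1875.

E[X] = 3 · (1/2)^{4} = 3/16 ≈ 0.1875.


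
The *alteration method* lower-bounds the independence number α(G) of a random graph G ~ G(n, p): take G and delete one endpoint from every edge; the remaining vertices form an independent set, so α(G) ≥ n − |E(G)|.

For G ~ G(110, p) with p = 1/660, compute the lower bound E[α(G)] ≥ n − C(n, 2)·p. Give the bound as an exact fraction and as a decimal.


E[|E(G)|] = C(110, 2)·p = 5995 · (1/660) = 109/12.
E[α(G)] ≥ n − E[|E(G)|] = 110 − 109/12 = 1211/12.
Numerically: ≈ 100.916667.
(This is only a lower bound; the true E[α(G)] may be larger.)

E[α(G)] ≥ 1211/12 ≈ 100.916667.


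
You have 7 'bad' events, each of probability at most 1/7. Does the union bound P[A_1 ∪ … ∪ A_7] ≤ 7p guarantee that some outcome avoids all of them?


Union bound: P[∪_{i=1}^{7} A_i] ≤ Σ_i P[A_i] ≤ 7·p = 7·(1/7) = 1.
Numerically: 1 ≈ 1.000.
Is 1 < 1? NO.
Since the bound 1 is ≥ 1, the union bound is uninformative here; it does NOT by itself certify existence.

7·p = 1 ≈ 1.000; existence NOT certified by the union bound.


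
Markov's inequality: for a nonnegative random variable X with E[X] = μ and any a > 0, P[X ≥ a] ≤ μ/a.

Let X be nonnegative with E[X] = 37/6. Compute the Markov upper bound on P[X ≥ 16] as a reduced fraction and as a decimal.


μ = E[X] = 37/6, a = 16.
Markov: P[X ≥ 16] ≤ μ/a = (37/6)/16 = 37/96.
Numerically: ≈ 0.38542.
(Since a = 16 > μ = 6.16667, the bound 37/96 is < 1 and informative.)

P[X ≥ 16] ≤ 37/96 ≈ 0.38542.


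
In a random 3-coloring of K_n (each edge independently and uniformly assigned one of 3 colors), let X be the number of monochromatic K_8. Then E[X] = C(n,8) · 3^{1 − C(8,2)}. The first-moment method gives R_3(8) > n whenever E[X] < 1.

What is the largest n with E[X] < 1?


We need C(n, 8) · 3^{1 − 28} < 1, i.e. C(n, 8) < 3^{28 − 1} = 7625597484987.
Check values of n near the boundary:
  n = 150: C(150, 8) = 5257211409450; 5257211409450 < 7625597484987? YES
  n = 151: C(151, 8) = 5551321138650; 5551321138650 < 7625597484987? YES
  n = 152: C(152, 8) = 5859727868575; 5859727868575 < 7625597484987? YES
  n = 153: C(153, 8) = 6183023199255; 6183023199255 < 7625597484987? YES
  n = 154: C(154, 8) = 6521818990995; 6521818990995 < 7625597484987? YES
  n = 155: C(155, 8) = 6876747915675; 6876747915675 < 7625597484987? YES
  n = 156: C(156, 8) = 7248464019225; 7248464019225 < 7625597484987? YES
  n = 157: C(157, 8) = 7637643295425; 7637643295425 < 7625597484987? NO
The largest n with C(n, 8) < 7625597484987 is n = 156 (where E[X] = 805384891025/847288609443 ≈ 0.951). Hence R_3(8) > 156, i.e. R_3(8) ≥ 157.

Largest n = 156; hence R_3(8) > 156.


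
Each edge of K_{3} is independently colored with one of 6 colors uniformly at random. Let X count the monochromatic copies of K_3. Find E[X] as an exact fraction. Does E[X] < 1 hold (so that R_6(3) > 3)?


E[X] = C(3, 3) · 6^{1 − 3} = 1 · 6^{−2} = 1/36.
As a reduced fraction: E[X] = 1/36 ≈ 0.0277778.
Is E[X] < 1? YES.
Since E[X] < 1, there exists a 6-coloring of K_{3} with no monochromatic K_3; hence R_6(3) > 3.

E[X] = 1/36 ≈ 0.0277778; E[X] < 1, so R_6(3) > 3.


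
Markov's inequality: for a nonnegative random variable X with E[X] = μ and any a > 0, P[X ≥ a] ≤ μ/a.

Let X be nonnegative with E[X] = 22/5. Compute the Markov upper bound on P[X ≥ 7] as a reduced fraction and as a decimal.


μ = E[X] = 22/5, a = 7.
Markov: P[X ≥ 7] ≤ μ/a = (22/5)/7 = 22/35.
Numerically: ≈ 0.629.
(Since a = 7 > μ = 4.400, the bound 22/35 is < 1 and informative.)

P[X ≥ 7] ≤ 22/35 ≈ 0.629.


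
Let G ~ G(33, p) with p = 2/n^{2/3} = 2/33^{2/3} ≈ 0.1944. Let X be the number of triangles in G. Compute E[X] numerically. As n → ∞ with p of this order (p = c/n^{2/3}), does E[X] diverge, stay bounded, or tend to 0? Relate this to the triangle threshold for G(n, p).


Number of potential triangles: C(33, 3) = 5456.
Each occurs with probability p³ ≈ (0.1944)³ ≈ 7.346189e-03.
By linearity: E[X] = C(33, 3)·p³ ≈ 5456 · 7.346189e-03 ≈ 40.0808.
Since α = 2/3 < 1, p = c/n^{2/3} ≫ 1/n is above the triangle threshold p ~ 1/n. Asymptotically E[X] ~ (c³/6)·n^{3(1−α)} = (2³/6)·n^{1} → ∞; triangles are abundant w.h.p.

E[X] ≈ 40.0808; in regime p = Θ(1/n^{2/3}) E[X] diverges (above the triangle threshold p ~ 1/n).


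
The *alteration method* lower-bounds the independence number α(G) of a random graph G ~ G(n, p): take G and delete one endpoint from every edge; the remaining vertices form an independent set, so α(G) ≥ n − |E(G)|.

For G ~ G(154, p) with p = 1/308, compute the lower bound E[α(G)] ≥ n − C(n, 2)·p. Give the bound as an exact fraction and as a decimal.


E[|E(G)|] = C(154, 2)·p = 11781 · (1/308) = 153/4.
E[α(G)] ≥ n − E[|E(G)|] = 154 − 153/4 = 463/4.
Numerically: ≈ 115.750.
(This is only a lower bound; the true E[α(G)] may be larger.)

E[α(G)] ≥ 463/4 ≈ 115.750.


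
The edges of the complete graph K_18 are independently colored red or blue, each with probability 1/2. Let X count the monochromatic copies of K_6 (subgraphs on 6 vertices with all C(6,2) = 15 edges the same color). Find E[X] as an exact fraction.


Let X = Σ_S X_S over the C(18, 6) = 18564 subsets S of size 6, where X_S = 1 if the K_6 on S is monochromatic.
For a fixed S, the K_6 on S has C(6, 2) = 15 edges. P[all 15 edges red] = (1/2)^15, and likewise for blue, so P[monochromatic] = 2·(1/2)^15 = 2^{1 − 15} = 1/16384.
Summing: E[X] = C(18, 6) · 2^{1 − 15} = 18564 · 1/16384 = 4641/4096.
Numerically: E[X] ≈ 1.133.

E[X] = C(18,6)·2^(1−C(6,2)) = 4641/4096 ≈ 1.133.


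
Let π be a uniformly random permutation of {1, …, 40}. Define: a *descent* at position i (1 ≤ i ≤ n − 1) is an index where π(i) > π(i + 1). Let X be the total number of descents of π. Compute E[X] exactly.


Write X = Σ X_I over i = 1, …, 39, with X_I the indicator of one descent.
There are 39 indicators.
For each fixed i, the pair (π(i), π(i+1)) is a uniformly random ordered pair of distinct values from {1, …, 40}; by symmetry P[π(i) > π(i+1)] = 1/2.
By linearity: E[X] = 39 · (1/2) = (40 − 1) · (1/2) = 39/2 ≈ 19.5000.

E[X] = 39/2 = 19.5000.


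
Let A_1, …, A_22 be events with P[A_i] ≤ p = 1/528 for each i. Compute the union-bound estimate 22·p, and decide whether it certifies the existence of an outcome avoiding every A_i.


Union bound: P[∪_{i=1}^{22} A_i] ≤ Σ_i P[A_i] ≤ 22·p = 22·(1/528) = 1/24.
Numerically: 1/24 ≈ 0.041667.
Is 1/24 < 1? YES.
Since P[∪ A_i] ≤ 1/24 < 1, the complement has P[∩ A_i^c] ≥ 1 − 1/24 = 23/24 > 0, so some outcome avoids every A_i.

22·p = 1/24 ≈ 0.041667; existence CERTIFIED by the union bound.


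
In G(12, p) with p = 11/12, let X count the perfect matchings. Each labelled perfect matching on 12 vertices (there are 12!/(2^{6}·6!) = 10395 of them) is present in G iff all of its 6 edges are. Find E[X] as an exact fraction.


K_12 has 12!/(2^{6}·6!) = 10395 labelled perfect matchings.
For each such perfect matching H, let X_H = 1 if all 6 edges of H are present in G. Then P[X_H = 1] = p^{6} = (11/12)^{6} = 1771561/2985984.
By linearity: E[X] = Σ_H E[X_H] = 10395 · p^{6} = 10395 · 1771561/2985984 = 682050985/110592.
Numerically: E[X] ≈ 6167.27.

E[X] = 10395 · (11/12)^{6} = 682050985/110592 ≈ 6167.27.


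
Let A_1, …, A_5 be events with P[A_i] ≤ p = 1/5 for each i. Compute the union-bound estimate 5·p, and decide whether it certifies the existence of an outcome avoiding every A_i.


Union bound: P[∪_{i=1}^{5} A_i] ≤ Σ_i P[A_i] ≤ 5·p = 5·(1/5) = 1.
Numerically: 1 ≈ 1.0000.
Is 1 < 1? NO.
Since the bound 1 is ≥ 1, the union bound is uninformative here; it does NOT by itself certify existence.

5·p = 1 ≈ 1.0000; existence NOT certified by the union bound.


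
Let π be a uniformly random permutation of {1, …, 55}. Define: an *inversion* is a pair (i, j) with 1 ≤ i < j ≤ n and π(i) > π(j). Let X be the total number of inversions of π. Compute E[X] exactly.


Write X = Σ X_I over the C(55, 2) = 1485 pairs i < j, with X_I the indicator of one inversion.
There are 1485 indicators.
For each fixed pair i < j, the values π(i) and π(j) are two distinct elements of {1, …, 55} in uniformly random order; by symmetry P[π(i) > π(j)] = 1/2.
By linearity: E[X] = 1485 · (1/2) = C(55, 2) · (1/2) = 1485/2 = 1485/2 ≈ 742.500.

E[X] = 1485/2 = 742.500.


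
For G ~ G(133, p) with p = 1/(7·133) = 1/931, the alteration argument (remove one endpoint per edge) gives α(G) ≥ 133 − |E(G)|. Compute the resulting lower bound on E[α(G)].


E[|E(G)|] = C(133, 2)·p = 8778 · (1/931) = 66/7.
E[α(G)] ≥ n − E[|E(G)|] = 133 − 66/7 = 865/7.
Numerically: ≈ 123.571429.
(This is only a lower bound; the true E[α(G)] may be larger.)

E[α(G)] ≥ 865/7 ≈ 123.571429.


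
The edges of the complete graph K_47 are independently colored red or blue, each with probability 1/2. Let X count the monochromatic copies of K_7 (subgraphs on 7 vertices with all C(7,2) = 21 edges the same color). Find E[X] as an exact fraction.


Let X = Σ_S X_S over the C(47, 7) = 62891499 subsets S of size 7, where X_S = 1 if the K_7 on S is monochromatic.
For a fixed S, the K_7 on S has C(7, 2) = 21 edges. P[all 21 edges red] = (1/2)^21, and likewise for blue, so P[monochromatic] = 2·(1/2)^21 = 2^{1 − 21} = 1/1048576.
By linearity of expectation: E[X] = C(47, 7) · 2^{1 − 21} = 62891499 · 1/1048576 = 62891499/1048576.
Numerically: E[X] ≈ 59.978.

E[X] = C(47,7)·2^(1−C(7,2)) = 62891499/1048576 ≈ 59.978.


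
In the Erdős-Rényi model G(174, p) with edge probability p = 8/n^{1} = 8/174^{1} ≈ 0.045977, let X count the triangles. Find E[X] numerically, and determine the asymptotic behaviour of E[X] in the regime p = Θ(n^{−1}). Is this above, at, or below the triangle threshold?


Number of potential triangles: C(174, 3) = 862924.
Each occurs with probability p³ ≈ (0.045977)³ ≈ 9.71901419e-05.
By linearity: E[X] = C(174, 3)·p³ ≈ 862924 · 9.71901419e-05 ≈ 83.867706.
Here α = 1, so p = 8/n is exactly at the triangle threshold p ~ 1/n. Asymptotically E[X] → c³/6 = 8³/6 = 256/3 ≈ 85.333333, a bounded constant. In this regime the triangle count is asymptotically Poisson(c³/6).

E[X] ≈ 83.867706; in regime p = Θ(1/n^{1}) E[X] stays bounded (at the triangle threshold p ~ 1/n).


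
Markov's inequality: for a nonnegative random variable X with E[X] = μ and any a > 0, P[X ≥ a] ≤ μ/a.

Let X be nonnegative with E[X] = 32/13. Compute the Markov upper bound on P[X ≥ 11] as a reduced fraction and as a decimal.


μ = E[X] = 32/13, a = 11.
Markov: P[X ≥ 11] ≤ μ/a = (32/13)/11 = 32/143.
Numerically: ≈ 0.223776.
(Since a = 11 > μ = 2.461538, the bound 32/143 is < 1 and informative.)

P[X ≥ 11] ≤ 32/143 ≈ 0.223776.


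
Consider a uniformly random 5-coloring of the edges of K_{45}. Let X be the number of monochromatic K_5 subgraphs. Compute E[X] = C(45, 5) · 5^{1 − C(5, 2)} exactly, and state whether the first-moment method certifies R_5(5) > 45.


E[X] = C(45, 5) · 5^{1 − 10} = 1221759 · 5^{−9} = 1221759/1953125.
As a reduced fraction: E[X] = 1221759/1953125 ≈ 0.626.
Is E[X] < 1? YES.
Since E[X] < 1, there exists a 5-coloring of K_{45} with no monochromatic K_5; hence R_5(5) > 45.

E[X] = 1221759/1953125 ≈ 0.626; E[X] < 1, so R_5(5) > 45.


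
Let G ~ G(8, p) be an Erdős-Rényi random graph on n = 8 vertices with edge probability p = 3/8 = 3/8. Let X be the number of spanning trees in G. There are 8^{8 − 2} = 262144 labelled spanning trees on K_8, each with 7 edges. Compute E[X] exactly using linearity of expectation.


K_8 has 8^{8 − 2} = 262144 labelled spanning trees.
For each such spanning tree H, let X_H = 1 if all 7 edges of H are present in G. Then P[X_H = 1] = p^{7} = (3/8)^{7} = 2187/2097152.
Summing the indicators: E[X] = Σ_H E[X_H] = 262144 · p^{7} = 262144 · 2187/2097152 = 2187/8.
Numerically: E[X] ≈ 273.4.

E[X] = 262144 · (3/8)^{7} = 2187/8 ≈ 273.4.


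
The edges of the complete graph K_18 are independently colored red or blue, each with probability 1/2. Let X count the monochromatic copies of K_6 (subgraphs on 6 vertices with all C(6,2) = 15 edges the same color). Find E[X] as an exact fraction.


Let X = Σ_S X_S over the C(18, 6) = 18564 subsets S of size 6, where X_S = 1 if the K_6 on S is monochromatic.
For a fixed S, the K_6 on S has C(6, 2) = 15 edges. P[all 15 edges red] = (1/2)^15, and likewise for blue, so P[monochromatic] = 2·(1/2)^15 = 2^{1 − 15} = 1/16384.
By linearity: E[X] = C(18, 6) · 2^{1 − 15} = 18564 · 1/16384 = 4641/4096.
Numerically: E[X] ≈ 1.1331.

E[X] = C(18,6)·2^(1−C(6,2)) = 4641/4096 ≈ 1.1331.


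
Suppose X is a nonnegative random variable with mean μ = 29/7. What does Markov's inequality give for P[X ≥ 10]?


μ = E[X] = 29/7, a = 10.
Markov: P[X ≥ 10] ≤ μ/a = (29/7)/10 = 29/70.
Numerically: ≈ 0.414.
(Since a = 10 > μ = 4.143, the bound 29/70 is < 1 and informative.)

P[X ≥ 10] ≤ 29/70 ≈ 0.414.


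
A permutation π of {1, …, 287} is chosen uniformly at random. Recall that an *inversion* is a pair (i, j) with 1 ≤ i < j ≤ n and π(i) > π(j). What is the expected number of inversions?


Write X = Σ X_I over the C(287, 2) = 41041 pairs i < j, with X_I the indicator of one inversion.
There are 41041 indicators.
For each fixed pair i < j, the values π(i) and π(j) are two distinct elements of {1, …, 287} in uniformly random order; by symmetry P[π(i) > π(j)] = 1/2.
By linearity: E[X] = 41041 · (1/2) = C(287, 2) · (1/2) = 41041/2 = 41041/2 ≈ 20520.50000.

E[X] = 41041/2 = 20520.50000.


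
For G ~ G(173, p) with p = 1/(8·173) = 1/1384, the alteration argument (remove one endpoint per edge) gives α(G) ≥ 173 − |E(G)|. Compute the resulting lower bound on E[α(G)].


E[|E(G)|] = C(173, 2)·p = 14878 · (1/1384) = 43/4.
E[α(G)] ≥ n − E[|E(G)|] = 173 − 43/4 = 649/4.
Numerically: ≈ 162.25000.
(This is only a lower bound; the true E[α(G)] may be larger.)

E[α(G)] ≥ 649/4 ≈ 162.25000.


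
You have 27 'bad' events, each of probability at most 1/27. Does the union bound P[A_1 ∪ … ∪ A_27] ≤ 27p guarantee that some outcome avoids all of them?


Union bound: P[∪_{i=1}^{27} A_i] ≤ Σ_i P[A_i] ≤ 27·p = 27·(1/27) = 1.
Numerically: 1 ≈ 1.0000000.
Is 1 < 1? NO.
Since the bound 1 is ≥ 1, the union bound is uninformative here; it does NOT by itself certify existence.

27·p = 1 ≈ 1.0000000; existence NOT certified by the union bound.


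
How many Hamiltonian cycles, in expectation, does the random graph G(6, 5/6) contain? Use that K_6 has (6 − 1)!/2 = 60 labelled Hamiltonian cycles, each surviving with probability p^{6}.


K_6 has (6 − 1)!/2 = 60 labelled Hamiltonian cycles.
For each such Hamiltonian cycle H, let X_H = 1 if all 6 edges of H are present in G. Then P[X_H = 1] = p^{6} = (5/6)^{6} = 15625/46656.
Summing the indicators: E[X] = Σ_H E[X_H] = 60 · p^{6} = 60 · 15625/46656 = 78125/3888.
Numerically: E[X] ≈ 20.0939.

E[X] = 60 · (5/6)^{6} = 78125/3888 ≈ 20.0939.


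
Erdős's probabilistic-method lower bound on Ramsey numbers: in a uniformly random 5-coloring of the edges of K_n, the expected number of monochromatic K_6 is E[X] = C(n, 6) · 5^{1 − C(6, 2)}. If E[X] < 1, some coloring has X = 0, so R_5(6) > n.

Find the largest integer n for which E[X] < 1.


We need C(n, 6) · 5^{1 − 15} < 1, i.e. C(n, 6) < 5^{15 − 1} = 6103515625.
Check values of n near the boundary:
  n = 127: C(127, 6) = 5169379425; 5169379425 < 6103515625? YES
  n = 128: C(128, 6) = 5423611200; 5423611200 < 6103515625? YES
  n = 129: C(129, 6) = 5688177600; 5688177600 < 6103515625? YES
  n = 130: C(130, 6) = 5963412000; 5963412000 < 6103515625? YES
  n = 131: C(131, 6) = 6249655776; 6249655776 < 6103515625? NO
  n = 132: C(132, 6) = 6547258432; 6547258432 < 6103515625? NO
The largest n with C(n, 6) < 6103515625 is n = 130 (where E[X] = 47707296/48828125 ≈ 0.97705). Hence R_5(6) > 130, i.e. R_5(6) ≥ 131.

Largest n = 130; hence R_5(6) > 130.


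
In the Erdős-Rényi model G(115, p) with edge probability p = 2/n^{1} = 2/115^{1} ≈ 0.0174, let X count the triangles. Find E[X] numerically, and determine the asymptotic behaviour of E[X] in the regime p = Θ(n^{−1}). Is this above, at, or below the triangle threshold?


Number of potential triangles: C(115, 3) = 246905.
Each occurs with probability p³ ≈ (0.0174)³ ≈ 5.26013e-06.
By linearity: E[X] = C(115, 3)·p³ ≈ 246905 · 5.26013e-06 ≈ 1.299.
Here α = 1, so p = 2/n is exactly at the triangle threshold p ~ 1/n. Asymptotically E[X] → c³/6 = 2³/6 = 4/3 ≈ 1.333, a bounded constant. In this regime the triangle count is asymptotically Poisson(c³/6).

E[X] ≈ 1.299; in regime p = Θ(1/n^{1}) E[X] stays bounded (at the triangle threshold p ~ 1/n).


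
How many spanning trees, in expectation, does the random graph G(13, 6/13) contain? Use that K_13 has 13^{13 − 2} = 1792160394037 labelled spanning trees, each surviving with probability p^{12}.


K_13 has 13^{13 − 2} = 1792160394037 labelled spanning trees.
For each such spanning tree H, let X_H = 1 if all 12 edges of H are present in G. Then P[X_H = 1] = p^{12} = (6/13)^{12} = 2176782336/23298085122481.
By linearity of expectation: E[X] = Σ_H E[X_H] = 1792160394037 · p^{12} = 1792160394037 · 2176782336/23298085122481 = 2176782336/13.
Numerically: E[X] ≈ 1.674e+08.

E[X] = 1792160394037 · (6/13)^{12} = 2176782336/13 ≈ 1.674e+08.


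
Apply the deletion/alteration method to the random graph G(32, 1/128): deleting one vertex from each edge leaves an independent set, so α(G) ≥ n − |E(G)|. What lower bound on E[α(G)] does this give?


E[|E(G)|] = C(32, 2)·p = 496 · (1/128) = 31/8.
E[α(G)] ≥ n − E[|E(G)|] = 32 − 31/8 = 225/8.
Numerically: ≈ 28.125.
(This is only a lower bound; the true E[α(G)] may be larger.)

E[α(G)] ≥ 225/8 ≈ 28.125.


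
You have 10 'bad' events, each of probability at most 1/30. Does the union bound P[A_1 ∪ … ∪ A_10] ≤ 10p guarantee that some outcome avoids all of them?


Union bound: P[∪_{i=1}^{10} A_i] ≤ Σ_i P[A_i] ≤ 10·p = 10·(1/30) = 1/3.
Numerically: 1/3 ≈ 0.33333.
Is 1/3 < 1? YES.
Since P[∪ A_i] ≤ 1/3 < 1, the complement has P[∩ A_i^c] ≥ 1 − 1/3 = 2/3 > 0, so some outcome avoids every A_i.

10·p = 1/3 ≈ 0.33333; existence CERTIFIED by the union bound.


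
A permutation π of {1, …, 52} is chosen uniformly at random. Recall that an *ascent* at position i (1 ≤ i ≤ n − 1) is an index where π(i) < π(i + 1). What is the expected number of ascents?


Write X = Σ X_I over i = 1, …, 51, with X_I the indicator of one ascent.
There are 51 indicators.
For each fixed i, the pair (π(i), π(i+1)) is a uniformly random ordered pair of distinct values from {1, …, 52}; by symmetry P[π(i) < π(i+1)] = 1/2.
By linearity: E[X] = 51 · (1/2) = (52 − 1) · (1/2) = 51/2 ≈ 25.500.

E[X] = 51/2 = 25.500.


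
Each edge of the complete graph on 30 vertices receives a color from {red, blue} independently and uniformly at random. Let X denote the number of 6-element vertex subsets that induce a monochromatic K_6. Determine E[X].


Let X = Σ_S X_S over the C(30, 6) = 593775 subsets S of size 6, where X_S = 1 if the K_6 on S is monochromatic.
For a fixed S, the K_6 on S has C(6, 2) = 15 edges. P[all 15 edges red] = (1/2)^15, and likewise for blue, so P[monochromatic] = 2·(1/2)^15 = 2^{1 − 15} = 1/16384.
Summing: E[X] = C(30, 6) · 2^{1 − 15} = 593775 · 1/16384 = 593775/16384.
Numerically: E[X] ≈ 36.241.

E[X] = C(30,6)·2^(1−C(6,2)) = 593775/16384 ≈ 36.241.


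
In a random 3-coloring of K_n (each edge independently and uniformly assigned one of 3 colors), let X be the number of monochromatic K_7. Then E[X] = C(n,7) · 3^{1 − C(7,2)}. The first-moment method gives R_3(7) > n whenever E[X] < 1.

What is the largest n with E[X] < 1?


We need C(n, 7) · 3^{1 − 21} < 1, i.e. C(n, 7) < 3^{21 − 1} = 3486784401.
Check values of n near the boundary:
  n = 80: C(80, 7) = 3176716400; 3176716400 < 3486784401? YES
  n = 81: C(81, 7) = 3477216600; 3477216600 < 3486784401? YES
  n = 82: C(82, 7) = 3801756816; 3801756816 < 3486784401? NO
The largest n with C(n, 7) < 3486784401 is n = 81 (where E[X] = 42928600/43046721 ≈ 0.9972560). Hence R_3(7) > 81, i.e. R_3(7) ≥ 82.

Largest n = 81; hence R_3(7) > 81.
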